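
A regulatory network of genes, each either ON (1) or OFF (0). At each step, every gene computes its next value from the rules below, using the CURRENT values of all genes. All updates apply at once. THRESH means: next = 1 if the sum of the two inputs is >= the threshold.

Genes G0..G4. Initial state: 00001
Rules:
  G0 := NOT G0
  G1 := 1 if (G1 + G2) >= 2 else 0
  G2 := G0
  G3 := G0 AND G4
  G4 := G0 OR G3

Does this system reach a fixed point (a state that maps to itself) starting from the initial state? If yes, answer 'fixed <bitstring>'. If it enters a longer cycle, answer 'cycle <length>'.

Answer: cycle 2

Derivation:
Step 0: 00001
Step 1: G0=NOT G0=NOT 0=1 G1=(0+0>=2)=0 G2=G0=0 G3=G0&G4=0&1=0 G4=G0|G3=0|0=0 -> 10000
Step 2: G0=NOT G0=NOT 1=0 G1=(0+0>=2)=0 G2=G0=1 G3=G0&G4=1&0=0 G4=G0|G3=1|0=1 -> 00101
Step 3: G0=NOT G0=NOT 0=1 G1=(0+1>=2)=0 G2=G0=0 G3=G0&G4=0&1=0 G4=G0|G3=0|0=0 -> 10000
Cycle of length 2 starting at step 1 -> no fixed point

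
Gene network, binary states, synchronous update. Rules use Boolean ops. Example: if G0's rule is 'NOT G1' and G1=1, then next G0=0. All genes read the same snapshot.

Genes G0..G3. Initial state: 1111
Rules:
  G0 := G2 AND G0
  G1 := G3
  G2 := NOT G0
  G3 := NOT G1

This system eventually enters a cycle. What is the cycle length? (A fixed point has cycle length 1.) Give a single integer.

Answer: 4

Derivation:
Step 0: 1111
Step 1: G0=G2&G0=1&1=1 G1=G3=1 G2=NOT G0=NOT 1=0 G3=NOT G1=NOT 1=0 -> 1100
Step 2: G0=G2&G0=0&1=0 G1=G3=0 G2=NOT G0=NOT 1=0 G3=NOT G1=NOT 1=0 -> 0000
Step 3: G0=G2&G0=0&0=0 G1=G3=0 G2=NOT G0=NOT 0=1 G3=NOT G1=NOT 0=1 -> 0011
Step 4: G0=G2&G0=1&0=0 G1=G3=1 G2=NOT G0=NOT 0=1 G3=NOT G1=NOT 0=1 -> 0111
Step 5: G0=G2&G0=1&0=0 G1=G3=1 G2=NOT G0=NOT 0=1 G3=NOT G1=NOT 1=0 -> 0110
Step 6: G0=G2&G0=1&0=0 G1=G3=0 G2=NOT G0=NOT 0=1 G3=NOT G1=NOT 1=0 -> 0010
Step 7: G0=G2&G0=1&0=0 G1=G3=0 G2=NOT G0=NOT 0=1 G3=NOT G1=NOT 0=1 -> 0011
State from step 7 equals state from step 3 -> cycle length 4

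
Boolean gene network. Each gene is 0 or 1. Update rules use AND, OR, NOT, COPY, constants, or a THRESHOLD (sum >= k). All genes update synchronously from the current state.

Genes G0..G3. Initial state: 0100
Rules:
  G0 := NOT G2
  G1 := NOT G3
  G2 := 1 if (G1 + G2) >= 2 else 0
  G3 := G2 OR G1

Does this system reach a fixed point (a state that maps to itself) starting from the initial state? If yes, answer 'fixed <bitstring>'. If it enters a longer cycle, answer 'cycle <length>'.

Step 0: 0100
Step 1: G0=NOT G2=NOT 0=1 G1=NOT G3=NOT 0=1 G2=(1+0>=2)=0 G3=G2|G1=0|1=1 -> 1101
Step 2: G0=NOT G2=NOT 0=1 G1=NOT G3=NOT 1=0 G2=(1+0>=2)=0 G3=G2|G1=0|1=1 -> 1001
Step 3: G0=NOT G2=NOT 0=1 G1=NOT G3=NOT 1=0 G2=(0+0>=2)=0 G3=G2|G1=0|0=0 -> 1000
Step 4: G0=NOT G2=NOT 0=1 G1=NOT G3=NOT 0=1 G2=(0+0>=2)=0 G3=G2|G1=0|0=0 -> 1100
Step 5: G0=NOT G2=NOT 0=1 G1=NOT G3=NOT 0=1 G2=(1+0>=2)=0 G3=G2|G1=0|1=1 -> 1101
Cycle of length 4 starting at step 1 -> no fixed point

Answer: cycle 4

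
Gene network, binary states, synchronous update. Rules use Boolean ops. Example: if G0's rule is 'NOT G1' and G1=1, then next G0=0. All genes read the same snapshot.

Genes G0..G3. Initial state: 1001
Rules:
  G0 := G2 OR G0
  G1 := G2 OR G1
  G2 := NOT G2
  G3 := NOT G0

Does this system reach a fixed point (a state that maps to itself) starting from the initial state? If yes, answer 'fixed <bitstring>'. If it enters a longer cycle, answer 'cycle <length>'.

Step 0: 1001
Step 1: G0=G2|G0=0|1=1 G1=G2|G1=0|0=0 G2=NOT G2=NOT 0=1 G3=NOT G0=NOT 1=0 -> 1010
Step 2: G0=G2|G0=1|1=1 G1=G2|G1=1|0=1 G2=NOT G2=NOT 1=0 G3=NOT G0=NOT 1=0 -> 1100
Step 3: G0=G2|G0=0|1=1 G1=G2|G1=0|1=1 G2=NOT G2=NOT 0=1 G3=NOT G0=NOT 1=0 -> 1110
Step 4: G0=G2|G0=1|1=1 G1=G2|G1=1|1=1 G2=NOT G2=NOT 1=0 G3=NOT G0=NOT 1=0 -> 1100
Cycle of length 2 starting at step 2 -> no fixed point

Answer: cycle 2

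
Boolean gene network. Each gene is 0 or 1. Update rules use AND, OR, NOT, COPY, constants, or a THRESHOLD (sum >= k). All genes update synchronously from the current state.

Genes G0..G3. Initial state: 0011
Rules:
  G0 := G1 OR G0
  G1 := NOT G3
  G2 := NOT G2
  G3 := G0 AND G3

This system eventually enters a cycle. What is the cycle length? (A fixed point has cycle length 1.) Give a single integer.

Step 0: 0011
Step 1: G0=G1|G0=0|0=0 G1=NOT G3=NOT 1=0 G2=NOT G2=NOT 1=0 G3=G0&G3=0&1=0 -> 0000
Step 2: G0=G1|G0=0|0=0 G1=NOT G3=NOT 0=1 G2=NOT G2=NOT 0=1 G3=G0&G3=0&0=0 -> 0110
Step 3: G0=G1|G0=1|0=1 G1=NOT G3=NOT 0=1 G2=NOT G2=NOT 1=0 G3=G0&G3=0&0=0 -> 1100
Step 4: G0=G1|G0=1|1=1 G1=NOT G3=NOT 0=1 G2=NOT G2=NOT 0=1 G3=G0&G3=1&0=0 -> 1110
Step 5: G0=G1|G0=1|1=1 G1=NOT G3=NOT 0=1 G2=NOT G2=NOT 1=0 G3=G0&G3=1&0=0 -> 1100
State from step 5 equals state from step 3 -> cycle length 2

Answer: 2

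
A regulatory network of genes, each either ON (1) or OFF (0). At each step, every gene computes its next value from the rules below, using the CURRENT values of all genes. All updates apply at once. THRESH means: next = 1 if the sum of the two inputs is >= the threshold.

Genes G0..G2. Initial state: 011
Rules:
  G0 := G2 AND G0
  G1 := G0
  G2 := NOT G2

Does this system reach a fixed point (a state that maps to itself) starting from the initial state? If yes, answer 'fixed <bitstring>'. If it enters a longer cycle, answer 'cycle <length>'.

Answer: cycle 2

Derivation:
Step 0: 011
Step 1: G0=G2&G0=1&0=0 G1=G0=0 G2=NOT G2=NOT 1=0 -> 000
Step 2: G0=G2&G0=0&0=0 G1=G0=0 G2=NOT G2=NOT 0=1 -> 001
Step 3: G0=G2&G0=1&0=0 G1=G0=0 G2=NOT G2=NOT 1=0 -> 000
Cycle of length 2 starting at step 1 -> no fixed point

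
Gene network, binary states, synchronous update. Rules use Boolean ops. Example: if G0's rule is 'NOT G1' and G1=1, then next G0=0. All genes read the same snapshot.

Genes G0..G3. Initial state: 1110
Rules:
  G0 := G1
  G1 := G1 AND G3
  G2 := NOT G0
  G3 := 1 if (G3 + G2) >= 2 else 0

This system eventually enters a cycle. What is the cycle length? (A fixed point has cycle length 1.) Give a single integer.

Step 0: 1110
Step 1: G0=G1=1 G1=G1&G3=1&0=0 G2=NOT G0=NOT 1=0 G3=(0+1>=2)=0 -> 1000
Step 2: G0=G1=0 G1=G1&G3=0&0=0 G2=NOT G0=NOT 1=0 G3=(0+0>=2)=0 -> 0000
Step 3: G0=G1=0 G1=G1&G3=0&0=0 G2=NOT G0=NOT 0=1 G3=(0+0>=2)=0 -> 0010
Step 4: G0=G1=0 G1=G1&G3=0&0=0 G2=NOT G0=NOT 0=1 G3=(0+1>=2)=0 -> 0010
State from step 4 equals state from step 3 -> cycle length 1

Answer: 1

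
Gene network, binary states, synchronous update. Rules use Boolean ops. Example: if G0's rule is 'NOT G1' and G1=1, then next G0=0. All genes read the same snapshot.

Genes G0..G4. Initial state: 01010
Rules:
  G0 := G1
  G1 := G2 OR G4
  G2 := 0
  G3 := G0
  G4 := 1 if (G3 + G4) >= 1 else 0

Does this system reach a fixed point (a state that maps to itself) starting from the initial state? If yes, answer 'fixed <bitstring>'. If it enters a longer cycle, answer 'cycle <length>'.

Step 0: 01010
Step 1: G0=G1=1 G1=G2|G4=0|0=0 G2=0(const) G3=G0=0 G4=(1+0>=1)=1 -> 10001
Step 2: G0=G1=0 G1=G2|G4=0|1=1 G2=0(const) G3=G0=1 G4=(0+1>=1)=1 -> 01011
Step 3: G0=G1=1 G1=G2|G4=0|1=1 G2=0(const) G3=G0=0 G4=(1+1>=1)=1 -> 11001
Step 4: G0=G1=1 G1=G2|G4=0|1=1 G2=0(const) G3=G0=1 G4=(0+1>=1)=1 -> 11011
Step 5: G0=G1=1 G1=G2|G4=0|1=1 G2=0(const) G3=G0=1 G4=(1+1>=1)=1 -> 11011
Fixed point reached at step 4: 11011

Answer: fixed 11011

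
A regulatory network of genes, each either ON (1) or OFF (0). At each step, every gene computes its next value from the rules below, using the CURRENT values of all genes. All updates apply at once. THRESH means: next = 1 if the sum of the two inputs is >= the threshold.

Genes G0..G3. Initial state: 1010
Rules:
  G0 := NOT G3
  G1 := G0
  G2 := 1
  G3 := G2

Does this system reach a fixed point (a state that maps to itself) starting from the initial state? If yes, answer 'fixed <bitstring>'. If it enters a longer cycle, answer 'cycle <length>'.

Answer: fixed 0011

Derivation:
Step 0: 1010
Step 1: G0=NOT G3=NOT 0=1 G1=G0=1 G2=1(const) G3=G2=1 -> 1111
Step 2: G0=NOT G3=NOT 1=0 G1=G0=1 G2=1(const) G3=G2=1 -> 0111
Step 3: G0=NOT G3=NOT 1=0 G1=G0=0 G2=1(const) G3=G2=1 -> 0011
Step 4: G0=NOT G3=NOT 1=0 G1=G0=0 G2=1(const) G3=G2=1 -> 0011
Fixed point reached at step 3: 0011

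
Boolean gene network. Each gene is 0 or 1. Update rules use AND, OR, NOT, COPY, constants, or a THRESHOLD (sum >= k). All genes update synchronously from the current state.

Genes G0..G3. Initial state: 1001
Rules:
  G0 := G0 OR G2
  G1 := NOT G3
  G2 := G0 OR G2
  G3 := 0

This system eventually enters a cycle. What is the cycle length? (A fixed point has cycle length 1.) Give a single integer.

Answer: 1

Derivation:
Step 0: 1001
Step 1: G0=G0|G2=1|0=1 G1=NOT G3=NOT 1=0 G2=G0|G2=1|0=1 G3=0(const) -> 1010
Step 2: G0=G0|G2=1|1=1 G1=NOT G3=NOT 0=1 G2=G0|G2=1|1=1 G3=0(const) -> 1110
Step 3: G0=G0|G2=1|1=1 G1=NOT G3=NOT 0=1 G2=G0|G2=1|1=1 G3=0(const) -> 1110
State from step 3 equals state from step 2 -> cycle length 1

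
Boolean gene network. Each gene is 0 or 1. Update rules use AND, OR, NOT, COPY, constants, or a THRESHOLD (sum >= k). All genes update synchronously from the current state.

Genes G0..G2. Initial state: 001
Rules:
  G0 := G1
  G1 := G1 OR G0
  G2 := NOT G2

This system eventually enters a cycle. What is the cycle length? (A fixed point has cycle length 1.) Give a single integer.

Step 0: 001
Step 1: G0=G1=0 G1=G1|G0=0|0=0 G2=NOT G2=NOT 1=0 -> 000
Step 2: G0=G1=0 G1=G1|G0=0|0=0 G2=NOT G2=NOT 0=1 -> 001
State from step 2 equals state from step 0 -> cycle length 2

Answer: 2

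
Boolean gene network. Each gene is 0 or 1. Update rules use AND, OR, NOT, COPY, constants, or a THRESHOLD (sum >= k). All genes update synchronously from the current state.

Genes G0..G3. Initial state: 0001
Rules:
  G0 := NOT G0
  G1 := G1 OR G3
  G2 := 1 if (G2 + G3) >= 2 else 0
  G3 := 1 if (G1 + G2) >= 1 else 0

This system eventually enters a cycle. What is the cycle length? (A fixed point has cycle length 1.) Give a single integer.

Step 0: 0001
Step 1: G0=NOT G0=NOT 0=1 G1=G1|G3=0|1=1 G2=(0+1>=2)=0 G3=(0+0>=1)=0 -> 1100
Step 2: G0=NOT G0=NOT 1=0 G1=G1|G3=1|0=1 G2=(0+0>=2)=0 G3=(1+0>=1)=1 -> 0101
Step 3: G0=NOT G0=NOT 0=1 G1=G1|G3=1|1=1 G2=(0+1>=2)=0 G3=(1+0>=1)=1 -> 1101
Step 4: G0=NOT G0=NOT 1=0 G1=G1|G3=1|1=1 G2=(0+1>=2)=0 G3=(1+0>=1)=1 -> 0101
State from step 4 equals state from step 2 -> cycle length 2

Answer: 2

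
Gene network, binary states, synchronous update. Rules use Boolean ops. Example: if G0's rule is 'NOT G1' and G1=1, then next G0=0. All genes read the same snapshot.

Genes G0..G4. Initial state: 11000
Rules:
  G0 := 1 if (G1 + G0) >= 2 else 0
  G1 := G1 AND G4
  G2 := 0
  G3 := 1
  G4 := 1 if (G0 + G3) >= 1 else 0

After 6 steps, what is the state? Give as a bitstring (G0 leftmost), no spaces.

Step 1: G0=(1+1>=2)=1 G1=G1&G4=1&0=0 G2=0(const) G3=1(const) G4=(1+0>=1)=1 -> 10011
Step 2: G0=(0+1>=2)=0 G1=G1&G4=0&1=0 G2=0(const) G3=1(const) G4=(1+1>=1)=1 -> 00011
Step 3: G0=(0+0>=2)=0 G1=G1&G4=0&1=0 G2=0(const) G3=1(const) G4=(0+1>=1)=1 -> 00011
Step 4: G0=(0+0>=2)=0 G1=G1&G4=0&1=0 G2=0(const) G3=1(const) G4=(0+1>=1)=1 -> 00011
Step 5: G0=(0+0>=2)=0 G1=G1&G4=0&1=0 G2=0(const) G3=1(const) G4=(0+1>=1)=1 -> 00011
Step 6: G0=(0+0>=2)=0 G1=G1&G4=0&1=0 G2=0(const) G3=1(const) G4=(0+1>=1)=1 -> 00011

00011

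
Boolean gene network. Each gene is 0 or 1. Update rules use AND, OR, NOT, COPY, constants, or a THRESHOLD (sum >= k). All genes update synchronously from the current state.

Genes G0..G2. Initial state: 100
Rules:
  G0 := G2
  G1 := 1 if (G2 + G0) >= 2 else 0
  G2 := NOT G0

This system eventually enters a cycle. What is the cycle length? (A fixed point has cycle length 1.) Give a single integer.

Step 0: 100
Step 1: G0=G2=0 G1=(0+1>=2)=0 G2=NOT G0=NOT 1=0 -> 000
Step 2: G0=G2=0 G1=(0+0>=2)=0 G2=NOT G0=NOT 0=1 -> 001
Step 3: G0=G2=1 G1=(1+0>=2)=0 G2=NOT G0=NOT 0=1 -> 101
Step 4: G0=G2=1 G1=(1+1>=2)=1 G2=NOT G0=NOT 1=0 -> 110
Step 5: G0=G2=0 G1=(0+1>=2)=0 G2=NOT G0=NOT 1=0 -> 000
State from step 5 equals state from step 1 -> cycle length 4

Answer: 4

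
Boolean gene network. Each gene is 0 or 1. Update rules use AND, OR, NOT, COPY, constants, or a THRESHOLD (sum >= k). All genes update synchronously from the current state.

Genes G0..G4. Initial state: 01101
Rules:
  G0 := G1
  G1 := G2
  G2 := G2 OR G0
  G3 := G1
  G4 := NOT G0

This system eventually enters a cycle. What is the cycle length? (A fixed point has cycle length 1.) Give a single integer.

Step 0: 01101
Step 1: G0=G1=1 G1=G2=1 G2=G2|G0=1|0=1 G3=G1=1 G4=NOT G0=NOT 0=1 -> 11111
Step 2: G0=G1=1 G1=G2=1 G2=G2|G0=1|1=1 G3=G1=1 G4=NOT G0=NOT 1=0 -> 11110
Step 3: G0=G1=1 G1=G2=1 G2=G2|G0=1|1=1 G3=G1=1 G4=NOT G0=NOT 1=0 -> 11110
State from step 3 equals state from step 2 -> cycle length 1

Answer: 1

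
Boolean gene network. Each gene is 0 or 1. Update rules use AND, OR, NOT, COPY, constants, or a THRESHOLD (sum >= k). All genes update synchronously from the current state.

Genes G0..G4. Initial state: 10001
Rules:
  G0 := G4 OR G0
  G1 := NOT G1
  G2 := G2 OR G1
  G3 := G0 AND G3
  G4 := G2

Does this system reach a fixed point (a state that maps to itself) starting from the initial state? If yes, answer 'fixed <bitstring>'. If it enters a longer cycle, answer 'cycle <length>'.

Answer: cycle 2

Derivation:
Step 0: 10001
Step 1: G0=G4|G0=1|1=1 G1=NOT G1=NOT 0=1 G2=G2|G1=0|0=0 G3=G0&G3=1&0=0 G4=G2=0 -> 11000
Step 2: G0=G4|G0=0|1=1 G1=NOT G1=NOT 1=0 G2=G2|G1=0|1=1 G3=G0&G3=1&0=0 G4=G2=0 -> 10100
Step 3: G0=G4|G0=0|1=1 G1=NOT G1=NOT 0=1 G2=G2|G1=1|0=1 G3=G0&G3=1&0=0 G4=G2=1 -> 11101
Step 4: G0=G4|G0=1|1=1 G1=NOT G1=NOT 1=0 G2=G2|G1=1|1=1 G3=G0&G3=1&0=0 G4=G2=1 -> 10101
Step 5: G0=G4|G0=1|1=1 G1=NOT G1=NOT 0=1 G2=G2|G1=1|0=1 G3=G0&G3=1&0=0 G4=G2=1 -> 11101
Cycle of length 2 starting at step 3 -> no fixed point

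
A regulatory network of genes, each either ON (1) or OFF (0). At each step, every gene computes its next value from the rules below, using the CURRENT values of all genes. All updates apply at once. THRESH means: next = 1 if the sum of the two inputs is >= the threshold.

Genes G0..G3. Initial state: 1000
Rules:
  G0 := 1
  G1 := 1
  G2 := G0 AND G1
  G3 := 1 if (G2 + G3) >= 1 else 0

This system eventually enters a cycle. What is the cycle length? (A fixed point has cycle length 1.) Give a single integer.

Answer: 1

Derivation:
Step 0: 1000
Step 1: G0=1(const) G1=1(const) G2=G0&G1=1&0=0 G3=(0+0>=1)=0 -> 1100
Step 2: G0=1(const) G1=1(const) G2=G0&G1=1&1=1 G3=(0+0>=1)=0 -> 1110
Step 3: G0=1(const) G1=1(const) G2=G0&G1=1&1=1 G3=(1+0>=1)=1 -> 1111
Step 4: G0=1(const) G1=1(const) G2=G0&G1=1&1=1 G3=(1+1>=1)=1 -> 1111
State from step 4 equals state from step 3 -> cycle length 1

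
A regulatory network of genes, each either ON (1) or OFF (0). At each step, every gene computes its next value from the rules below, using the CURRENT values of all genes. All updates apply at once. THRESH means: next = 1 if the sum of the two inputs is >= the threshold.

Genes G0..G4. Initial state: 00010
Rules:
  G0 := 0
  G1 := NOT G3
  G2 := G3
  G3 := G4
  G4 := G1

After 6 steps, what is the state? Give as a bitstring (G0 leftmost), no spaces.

Step 1: G0=0(const) G1=NOT G3=NOT 1=0 G2=G3=1 G3=G4=0 G4=G1=0 -> 00100
Step 2: G0=0(const) G1=NOT G3=NOT 0=1 G2=G3=0 G3=G4=0 G4=G1=0 -> 01000
Step 3: G0=0(const) G1=NOT G3=NOT 0=1 G2=G3=0 G3=G4=0 G4=G1=1 -> 01001
Step 4: G0=0(const) G1=NOT G3=NOT 0=1 G2=G3=0 G3=G4=1 G4=G1=1 -> 01011
Step 5: G0=0(const) G1=NOT G3=NOT 1=0 G2=G3=1 G3=G4=1 G4=G1=1 -> 00111
Step 6: G0=0(const) G1=NOT G3=NOT 1=0 G2=G3=1 G3=G4=1 G4=G1=0 -> 00110

00110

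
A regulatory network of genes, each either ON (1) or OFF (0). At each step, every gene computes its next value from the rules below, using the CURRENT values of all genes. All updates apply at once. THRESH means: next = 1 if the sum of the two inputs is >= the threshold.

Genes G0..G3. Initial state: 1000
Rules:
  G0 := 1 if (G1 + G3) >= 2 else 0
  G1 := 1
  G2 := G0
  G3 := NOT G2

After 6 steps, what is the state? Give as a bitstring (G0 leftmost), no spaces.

Step 1: G0=(0+0>=2)=0 G1=1(const) G2=G0=1 G3=NOT G2=NOT 0=1 -> 0111
Step 2: G0=(1+1>=2)=1 G1=1(const) G2=G0=0 G3=NOT G2=NOT 1=0 -> 1100
Step 3: G0=(1+0>=2)=0 G1=1(const) G2=G0=1 G3=NOT G2=NOT 0=1 -> 0111
Step 4: G0=(1+1>=2)=1 G1=1(const) G2=G0=0 G3=NOT G2=NOT 1=0 -> 1100
Step 5: G0=(1+0>=2)=0 G1=1(const) G2=G0=1 G3=NOT G2=NOT 0=1 -> 0111
Step 6: G0=(1+1>=2)=1 G1=1(const) G2=G0=0 G3=NOT G2=NOT 1=0 -> 1100

1100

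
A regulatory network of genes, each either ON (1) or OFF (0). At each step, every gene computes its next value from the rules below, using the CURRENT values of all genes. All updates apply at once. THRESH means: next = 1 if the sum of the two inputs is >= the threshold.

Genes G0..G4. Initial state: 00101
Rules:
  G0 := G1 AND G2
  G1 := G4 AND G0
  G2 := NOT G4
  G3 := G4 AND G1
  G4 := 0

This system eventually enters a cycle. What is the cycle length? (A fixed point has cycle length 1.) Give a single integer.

Answer: 1

Derivation:
Step 0: 00101
Step 1: G0=G1&G2=0&1=0 G1=G4&G0=1&0=0 G2=NOT G4=NOT 1=0 G3=G4&G1=1&0=0 G4=0(const) -> 00000
Step 2: G0=G1&G2=0&0=0 G1=G4&G0=0&0=0 G2=NOT G4=NOT 0=1 G3=G4&G1=0&0=0 G4=0(const) -> 00100
Step 3: G0=G1&G2=0&1=0 G1=G4&G0=0&0=0 G2=NOT G4=NOT 0=1 G3=G4&G1=0&0=0 G4=0(const) -> 00100
State from step 3 equals state from step 2 -> cycle length 1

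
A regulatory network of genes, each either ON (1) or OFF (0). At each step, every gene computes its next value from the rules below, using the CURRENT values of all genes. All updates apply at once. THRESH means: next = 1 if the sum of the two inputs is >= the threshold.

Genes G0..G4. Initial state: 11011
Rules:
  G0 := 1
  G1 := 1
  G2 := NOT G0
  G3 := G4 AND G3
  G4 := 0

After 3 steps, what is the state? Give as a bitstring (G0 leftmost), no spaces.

Step 1: G0=1(const) G1=1(const) G2=NOT G0=NOT 1=0 G3=G4&G3=1&1=1 G4=0(const) -> 11010
Step 2: G0=1(const) G1=1(const) G2=NOT G0=NOT 1=0 G3=G4&G3=0&1=0 G4=0(const) -> 11000
Step 3: G0=1(const) G1=1(const) G2=NOT G0=NOT 1=0 G3=G4&G3=0&0=0 G4=0(const) -> 11000

11000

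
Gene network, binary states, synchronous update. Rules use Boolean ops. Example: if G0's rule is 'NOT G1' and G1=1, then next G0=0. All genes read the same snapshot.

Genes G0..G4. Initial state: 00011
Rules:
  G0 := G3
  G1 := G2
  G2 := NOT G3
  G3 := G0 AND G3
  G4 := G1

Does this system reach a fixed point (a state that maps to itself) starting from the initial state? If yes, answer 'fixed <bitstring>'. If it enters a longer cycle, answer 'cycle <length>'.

Step 0: 00011
Step 1: G0=G3=1 G1=G2=0 G2=NOT G3=NOT 1=0 G3=G0&G3=0&1=0 G4=G1=0 -> 10000
Step 2: G0=G3=0 G1=G2=0 G2=NOT G3=NOT 0=1 G3=G0&G3=1&0=0 G4=G1=0 -> 00100
Step 3: G0=G3=0 G1=G2=1 G2=NOT G3=NOT 0=1 G3=G0&G3=0&0=0 G4=G1=0 -> 01100
Step 4: G0=G3=0 G1=G2=1 G2=NOT G3=NOT 0=1 G3=G0&G3=0&0=0 G4=G1=1 -> 01101
Step 5: G0=G3=0 G1=G2=1 G2=NOT G3=NOT 0=1 G3=G0&G3=0&0=0 G4=G1=1 -> 01101
Fixed point reached at step 4: 01101

Answer: fixed 01101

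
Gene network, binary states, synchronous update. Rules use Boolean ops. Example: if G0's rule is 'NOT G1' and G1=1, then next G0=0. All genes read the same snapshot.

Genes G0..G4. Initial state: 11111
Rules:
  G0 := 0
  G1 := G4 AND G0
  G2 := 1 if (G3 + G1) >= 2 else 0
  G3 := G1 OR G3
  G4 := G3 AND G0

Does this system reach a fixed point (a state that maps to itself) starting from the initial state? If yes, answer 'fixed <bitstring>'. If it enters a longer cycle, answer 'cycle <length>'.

Answer: fixed 00010

Derivation:
Step 0: 11111
Step 1: G0=0(const) G1=G4&G0=1&1=1 G2=(1+1>=2)=1 G3=G1|G3=1|1=1 G4=G3&G0=1&1=1 -> 01111
Step 2: G0=0(const) G1=G4&G0=1&0=0 G2=(1+1>=2)=1 G3=G1|G3=1|1=1 G4=G3&G0=1&0=0 -> 00110
Step 3: G0=0(const) G1=G4&G0=0&0=0 G2=(1+0>=2)=0 G3=G1|G3=0|1=1 G4=G3&G0=1&0=0 -> 00010
Step 4: G0=0(const) G1=G4&G0=0&0=0 G2=(1+0>=2)=0 G3=G1|G3=0|1=1 G4=G3&G0=1&0=0 -> 00010
Fixed point reached at step 3: 00010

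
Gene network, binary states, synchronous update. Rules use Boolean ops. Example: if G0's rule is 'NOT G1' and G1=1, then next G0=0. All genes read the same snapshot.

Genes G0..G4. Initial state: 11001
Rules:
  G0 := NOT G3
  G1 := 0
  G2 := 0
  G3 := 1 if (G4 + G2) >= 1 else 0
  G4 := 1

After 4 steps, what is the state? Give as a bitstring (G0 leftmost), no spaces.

Step 1: G0=NOT G3=NOT 0=1 G1=0(const) G2=0(const) G3=(1+0>=1)=1 G4=1(const) -> 10011
Step 2: G0=NOT G3=NOT 1=0 G1=0(const) G2=0(const) G3=(1+0>=1)=1 G4=1(const) -> 00011
Step 3: G0=NOT G3=NOT 1=0 G1=0(const) G2=0(const) G3=(1+0>=1)=1 G4=1(const) -> 00011
Step 4: G0=NOT G3=NOT 1=0 G1=0(const) G2=0(const) G3=(1+0>=1)=1 G4=1(const) -> 00011

00011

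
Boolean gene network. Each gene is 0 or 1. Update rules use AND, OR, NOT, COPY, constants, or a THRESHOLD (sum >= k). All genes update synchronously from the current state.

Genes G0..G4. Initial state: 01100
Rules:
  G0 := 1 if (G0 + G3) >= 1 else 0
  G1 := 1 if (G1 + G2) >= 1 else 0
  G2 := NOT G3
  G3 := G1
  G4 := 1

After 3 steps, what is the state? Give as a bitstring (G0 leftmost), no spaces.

Step 1: G0=(0+0>=1)=0 G1=(1+1>=1)=1 G2=NOT G3=NOT 0=1 G3=G1=1 G4=1(const) -> 01111
Step 2: G0=(0+1>=1)=1 G1=(1+1>=1)=1 G2=NOT G3=NOT 1=0 G3=G1=1 G4=1(const) -> 11011
Step 3: G0=(1+1>=1)=1 G1=(1+0>=1)=1 G2=NOT G3=NOT 1=0 G3=G1=1 G4=1(const) -> 11011

11011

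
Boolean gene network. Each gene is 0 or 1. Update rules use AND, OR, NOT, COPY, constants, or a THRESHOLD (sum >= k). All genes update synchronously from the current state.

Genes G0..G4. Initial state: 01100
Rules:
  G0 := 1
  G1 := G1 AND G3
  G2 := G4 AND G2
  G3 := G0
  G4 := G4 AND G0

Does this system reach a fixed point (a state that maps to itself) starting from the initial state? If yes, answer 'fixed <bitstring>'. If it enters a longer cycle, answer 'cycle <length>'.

Step 0: 01100
Step 1: G0=1(const) G1=G1&G3=1&0=0 G2=G4&G2=0&1=0 G3=G0=0 G4=G4&G0=0&0=0 -> 10000
Step 2: G0=1(const) G1=G1&G3=0&0=0 G2=G4&G2=0&0=0 G3=G0=1 G4=G4&G0=0&1=0 -> 10010
Step 3: G0=1(const) G1=G1&G3=0&1=0 G2=G4&G2=0&0=0 G3=G0=1 G4=G4&G0=0&1=0 -> 10010
Fixed point reached at step 2: 10010

Answer: fixed 10010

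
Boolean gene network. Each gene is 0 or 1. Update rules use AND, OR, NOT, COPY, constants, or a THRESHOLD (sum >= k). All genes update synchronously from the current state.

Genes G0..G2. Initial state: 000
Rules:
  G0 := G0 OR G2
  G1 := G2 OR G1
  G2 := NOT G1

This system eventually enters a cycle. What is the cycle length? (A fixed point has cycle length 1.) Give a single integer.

Answer: 1

Derivation:
Step 0: 000
Step 1: G0=G0|G2=0|0=0 G1=G2|G1=0|0=0 G2=NOT G1=NOT 0=1 -> 001
Step 2: G0=G0|G2=0|1=1 G1=G2|G1=1|0=1 G2=NOT G1=NOT 0=1 -> 111
Step 3: G0=G0|G2=1|1=1 G1=G2|G1=1|1=1 G2=NOT G1=NOT 1=0 -> 110
Step 4: G0=G0|G2=1|0=1 G1=G2|G1=0|1=1 G2=NOT G1=NOT 1=0 -> 110
State from step 4 equals state from step 3 -> cycle length 1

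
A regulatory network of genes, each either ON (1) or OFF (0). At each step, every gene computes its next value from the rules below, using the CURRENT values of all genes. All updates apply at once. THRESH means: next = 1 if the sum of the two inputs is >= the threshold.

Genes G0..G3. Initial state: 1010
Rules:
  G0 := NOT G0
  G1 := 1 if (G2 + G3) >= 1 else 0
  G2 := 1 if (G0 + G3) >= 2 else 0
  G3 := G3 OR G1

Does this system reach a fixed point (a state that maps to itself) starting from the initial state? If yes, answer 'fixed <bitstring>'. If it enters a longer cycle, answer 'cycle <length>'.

Answer: cycle 2

Derivation:
Step 0: 1010
Step 1: G0=NOT G0=NOT 1=0 G1=(1+0>=1)=1 G2=(1+0>=2)=0 G3=G3|G1=0|0=0 -> 0100
Step 2: G0=NOT G0=NOT 0=1 G1=(0+0>=1)=0 G2=(0+0>=2)=0 G3=G3|G1=0|1=1 -> 1001
Step 3: G0=NOT G0=NOT 1=0 G1=(0+1>=1)=1 G2=(1+1>=2)=1 G3=G3|G1=1|0=1 -> 0111
Step 4: G0=NOT G0=NOT 0=1 G1=(1+1>=1)=1 G2=(0+1>=2)=0 G3=G3|G1=1|1=1 -> 1101
Step 5: G0=NOT G0=NOT 1=0 G1=(0+1>=1)=1 G2=(1+1>=2)=1 G3=G3|G1=1|1=1 -> 0111
Cycle of length 2 starting at step 3 -> no fixed point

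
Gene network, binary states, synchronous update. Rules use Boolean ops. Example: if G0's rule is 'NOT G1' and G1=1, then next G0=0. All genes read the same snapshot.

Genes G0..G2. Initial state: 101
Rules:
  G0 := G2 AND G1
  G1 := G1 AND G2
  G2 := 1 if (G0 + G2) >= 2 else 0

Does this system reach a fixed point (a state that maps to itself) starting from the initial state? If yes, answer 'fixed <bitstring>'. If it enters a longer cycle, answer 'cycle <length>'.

Answer: fixed 000

Derivation:
Step 0: 101
Step 1: G0=G2&G1=1&0=0 G1=G1&G2=0&1=0 G2=(1+1>=2)=1 -> 001
Step 2: G0=G2&G1=1&0=0 G1=G1&G2=0&1=0 G2=(0+1>=2)=0 -> 000
Step 3: G0=G2&G1=0&0=0 G1=G1&G2=0&0=0 G2=(0+0>=2)=0 -> 000
Fixed point reached at step 2: 000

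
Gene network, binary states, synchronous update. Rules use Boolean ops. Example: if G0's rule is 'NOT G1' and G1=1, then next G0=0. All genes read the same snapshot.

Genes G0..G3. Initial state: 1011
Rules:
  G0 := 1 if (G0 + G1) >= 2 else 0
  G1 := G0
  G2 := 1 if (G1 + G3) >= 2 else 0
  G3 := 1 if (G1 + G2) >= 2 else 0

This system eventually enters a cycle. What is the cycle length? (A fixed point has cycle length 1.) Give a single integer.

Answer: 1

Derivation:
Step 0: 1011
Step 1: G0=(1+0>=2)=0 G1=G0=1 G2=(0+1>=2)=0 G3=(0+1>=2)=0 -> 0100
Step 2: G0=(0+1>=2)=0 G1=G0=0 G2=(1+0>=2)=0 G3=(1+0>=2)=0 -> 0000
Step 3: G0=(0+0>=2)=0 G1=G0=0 G2=(0+0>=2)=0 G3=(0+0>=2)=0 -> 0000
State from step 3 equals state from step 2 -> cycle length 1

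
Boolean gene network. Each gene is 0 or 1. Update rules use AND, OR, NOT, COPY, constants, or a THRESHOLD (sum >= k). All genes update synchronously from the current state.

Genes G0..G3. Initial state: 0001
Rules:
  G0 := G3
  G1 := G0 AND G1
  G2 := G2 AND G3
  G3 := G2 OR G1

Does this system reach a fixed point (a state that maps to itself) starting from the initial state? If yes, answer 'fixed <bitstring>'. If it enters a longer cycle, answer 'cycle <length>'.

Step 0: 0001
Step 1: G0=G3=1 G1=G0&G1=0&0=0 G2=G2&G3=0&1=0 G3=G2|G1=0|0=0 -> 1000
Step 2: G0=G3=0 G1=G0&G1=1&0=0 G2=G2&G3=0&0=0 G3=G2|G1=0|0=0 -> 0000
Step 3: G0=G3=0 G1=G0&G1=0&0=0 G2=G2&G3=0&0=0 G3=G2|G1=0|0=0 -> 0000
Fixed point reached at step 2: 0000

Answer: fixed 0000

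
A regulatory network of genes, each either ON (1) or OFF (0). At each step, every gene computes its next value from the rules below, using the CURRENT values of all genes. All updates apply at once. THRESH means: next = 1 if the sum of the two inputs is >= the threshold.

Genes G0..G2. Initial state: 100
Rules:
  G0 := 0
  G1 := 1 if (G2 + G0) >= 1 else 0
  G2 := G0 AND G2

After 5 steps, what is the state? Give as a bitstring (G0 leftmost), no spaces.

Step 1: G0=0(const) G1=(0+1>=1)=1 G2=G0&G2=1&0=0 -> 010
Step 2: G0=0(const) G1=(0+0>=1)=0 G2=G0&G2=0&0=0 -> 000
Step 3: G0=0(const) G1=(0+0>=1)=0 G2=G0&G2=0&0=0 -> 000
Step 4: G0=0(const) G1=(0+0>=1)=0 G2=G0&G2=0&0=0 -> 000
Step 5: G0=0(const) G1=(0+0>=1)=0 G2=G0&G2=0&0=0 -> 000

000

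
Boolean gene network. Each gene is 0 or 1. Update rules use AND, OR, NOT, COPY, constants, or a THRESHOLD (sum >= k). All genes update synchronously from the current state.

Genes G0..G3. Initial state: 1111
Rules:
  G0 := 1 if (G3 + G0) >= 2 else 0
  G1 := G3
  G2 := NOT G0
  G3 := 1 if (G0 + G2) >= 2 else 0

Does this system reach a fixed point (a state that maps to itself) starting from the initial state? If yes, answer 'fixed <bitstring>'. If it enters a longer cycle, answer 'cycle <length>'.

Step 0: 1111
Step 1: G0=(1+1>=2)=1 G1=G3=1 G2=NOT G0=NOT 1=0 G3=(1+1>=2)=1 -> 1101
Step 2: G0=(1+1>=2)=1 G1=G3=1 G2=NOT G0=NOT 1=0 G3=(1+0>=2)=0 -> 1100
Step 3: G0=(0+1>=2)=0 G1=G3=0 G2=NOT G0=NOT 1=0 G3=(1+0>=2)=0 -> 0000
Step 4: G0=(0+0>=2)=0 G1=G3=0 G2=NOT G0=NOT 0=1 G3=(0+0>=2)=0 -> 0010
Step 5: G0=(0+0>=2)=0 G1=G3=0 G2=NOT G0=NOT 0=1 G3=(0+1>=2)=0 -> 0010
Fixed point reached at step 4: 0010

Answer: fixed 0010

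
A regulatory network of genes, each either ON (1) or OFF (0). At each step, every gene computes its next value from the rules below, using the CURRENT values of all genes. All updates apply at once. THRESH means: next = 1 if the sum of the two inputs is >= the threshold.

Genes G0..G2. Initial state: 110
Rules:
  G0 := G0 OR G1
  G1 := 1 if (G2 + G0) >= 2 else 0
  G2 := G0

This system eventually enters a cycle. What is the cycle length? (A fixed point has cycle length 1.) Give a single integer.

Answer: 1

Derivation:
Step 0: 110
Step 1: G0=G0|G1=1|1=1 G1=(0+1>=2)=0 G2=G0=1 -> 101
Step 2: G0=G0|G1=1|0=1 G1=(1+1>=2)=1 G2=G0=1 -> 111
Step 3: G0=G0|G1=1|1=1 G1=(1+1>=2)=1 G2=G0=1 -> 111
State from step 3 equals state from step 2 -> cycle length 1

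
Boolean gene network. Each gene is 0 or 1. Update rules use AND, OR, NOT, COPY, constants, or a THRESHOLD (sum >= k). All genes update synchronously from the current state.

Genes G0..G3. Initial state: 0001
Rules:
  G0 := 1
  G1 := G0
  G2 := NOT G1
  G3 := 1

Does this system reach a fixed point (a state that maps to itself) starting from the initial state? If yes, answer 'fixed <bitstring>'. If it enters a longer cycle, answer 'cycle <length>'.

Answer: fixed 1101

Derivation:
Step 0: 0001
Step 1: G0=1(const) G1=G0=0 G2=NOT G1=NOT 0=1 G3=1(const) -> 1011
Step 2: G0=1(const) G1=G0=1 G2=NOT G1=NOT 0=1 G3=1(const) -> 1111
Step 3: G0=1(const) G1=G0=1 G2=NOT G1=NOT 1=0 G3=1(const) -> 1101
Step 4: G0=1(const) G1=G0=1 G2=NOT G1=NOT 1=0 G3=1(const) -> 1101
Fixed point reached at step 3: 1101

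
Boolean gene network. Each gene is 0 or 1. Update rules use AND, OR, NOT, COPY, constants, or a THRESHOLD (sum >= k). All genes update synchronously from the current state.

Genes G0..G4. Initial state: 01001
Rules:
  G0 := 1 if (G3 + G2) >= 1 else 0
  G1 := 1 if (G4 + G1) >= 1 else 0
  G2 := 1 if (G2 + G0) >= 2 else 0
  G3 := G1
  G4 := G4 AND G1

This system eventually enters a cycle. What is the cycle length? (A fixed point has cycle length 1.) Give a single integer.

Step 0: 01001
Step 1: G0=(0+0>=1)=0 G1=(1+1>=1)=1 G2=(0+0>=2)=0 G3=G1=1 G4=G4&G1=1&1=1 -> 01011
Step 2: G0=(1+0>=1)=1 G1=(1+1>=1)=1 G2=(0+0>=2)=0 G3=G1=1 G4=G4&G1=1&1=1 -> 11011
Step 3: G0=(1+0>=1)=1 G1=(1+1>=1)=1 G2=(0+1>=2)=0 G3=G1=1 G4=G4&G1=1&1=1 -> 11011
State from step 3 equals state from step 2 -> cycle length 1

Answer: 1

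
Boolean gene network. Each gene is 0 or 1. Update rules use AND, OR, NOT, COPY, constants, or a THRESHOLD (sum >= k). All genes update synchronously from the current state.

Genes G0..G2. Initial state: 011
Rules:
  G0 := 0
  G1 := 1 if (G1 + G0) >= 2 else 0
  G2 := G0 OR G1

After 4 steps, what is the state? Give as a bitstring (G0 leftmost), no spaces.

Step 1: G0=0(const) G1=(1+0>=2)=0 G2=G0|G1=0|1=1 -> 001
Step 2: G0=0(const) G1=(0+0>=2)=0 G2=G0|G1=0|0=0 -> 000
Step 3: G0=0(const) G1=(0+0>=2)=0 G2=G0|G1=0|0=0 -> 000
Step 4: G0=0(const) G1=(0+0>=2)=0 G2=G0|G1=0|0=0 -> 000

000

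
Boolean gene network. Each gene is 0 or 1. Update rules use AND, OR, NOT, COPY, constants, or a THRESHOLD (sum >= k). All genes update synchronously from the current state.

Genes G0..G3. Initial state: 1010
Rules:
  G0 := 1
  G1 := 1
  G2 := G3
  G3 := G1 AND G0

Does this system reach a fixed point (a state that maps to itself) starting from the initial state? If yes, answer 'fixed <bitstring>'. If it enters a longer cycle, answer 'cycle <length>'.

Answer: fixed 1111

Derivation:
Step 0: 1010
Step 1: G0=1(const) G1=1(const) G2=G3=0 G3=G1&G0=0&1=0 -> 1100
Step 2: G0=1(const) G1=1(const) G2=G3=0 G3=G1&G0=1&1=1 -> 1101
Step 3: G0=1(const) G1=1(const) G2=G3=1 G3=G1&G0=1&1=1 -> 1111
Step 4: G0=1(const) G1=1(const) G2=G3=1 G3=G1&G0=1&1=1 -> 1111
Fixed point reached at step 3: 1111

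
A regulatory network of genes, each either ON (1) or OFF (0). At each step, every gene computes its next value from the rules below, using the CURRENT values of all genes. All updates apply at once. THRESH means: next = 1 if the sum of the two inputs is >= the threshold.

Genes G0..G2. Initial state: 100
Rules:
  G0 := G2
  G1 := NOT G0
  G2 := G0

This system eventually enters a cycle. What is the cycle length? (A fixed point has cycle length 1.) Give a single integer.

Step 0: 100
Step 1: G0=G2=0 G1=NOT G0=NOT 1=0 G2=G0=1 -> 001
Step 2: G0=G2=1 G1=NOT G0=NOT 0=1 G2=G0=0 -> 110
Step 3: G0=G2=0 G1=NOT G0=NOT 1=0 G2=G0=1 -> 001
State from step 3 equals state from step 1 -> cycle length 2

Answer: 2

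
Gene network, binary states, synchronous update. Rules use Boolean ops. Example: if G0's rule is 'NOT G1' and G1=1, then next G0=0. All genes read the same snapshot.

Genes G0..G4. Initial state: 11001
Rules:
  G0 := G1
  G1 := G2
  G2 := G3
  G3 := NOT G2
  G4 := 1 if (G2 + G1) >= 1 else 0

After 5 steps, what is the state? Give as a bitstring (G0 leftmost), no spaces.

Step 1: G0=G1=1 G1=G2=0 G2=G3=0 G3=NOT G2=NOT 0=1 G4=(0+1>=1)=1 -> 10011
Step 2: G0=G1=0 G1=G2=0 G2=G3=1 G3=NOT G2=NOT 0=1 G4=(0+0>=1)=0 -> 00110
Step 3: G0=G1=0 G1=G2=1 G2=G3=1 G3=NOT G2=NOT 1=0 G4=(1+0>=1)=1 -> 01101
Step 4: G0=G1=1 G1=G2=1 G2=G3=0 G3=NOT G2=NOT 1=0 G4=(1+1>=1)=1 -> 11001
Step 5: G0=G1=1 G1=G2=0 G2=G3=0 G3=NOT G2=NOT 0=1 G4=(0+1>=1)=1 -> 10011

10011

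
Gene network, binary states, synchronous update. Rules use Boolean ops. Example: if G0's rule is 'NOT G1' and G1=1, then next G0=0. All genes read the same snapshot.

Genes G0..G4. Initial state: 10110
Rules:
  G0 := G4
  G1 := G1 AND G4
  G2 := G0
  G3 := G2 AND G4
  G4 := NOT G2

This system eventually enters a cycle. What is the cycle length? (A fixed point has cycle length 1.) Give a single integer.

Step 0: 10110
Step 1: G0=G4=0 G1=G1&G4=0&0=0 G2=G0=1 G3=G2&G4=1&0=0 G4=NOT G2=NOT 1=0 -> 00100
Step 2: G0=G4=0 G1=G1&G4=0&0=0 G2=G0=0 G3=G2&G4=1&0=0 G4=NOT G2=NOT 1=0 -> 00000
Step 3: G0=G4=0 G1=G1&G4=0&0=0 G2=G0=0 G3=G2&G4=0&0=0 G4=NOT G2=NOT 0=1 -> 00001
Step 4: G0=G4=1 G1=G1&G4=0&1=0 G2=G0=0 G3=G2&G4=0&1=0 G4=NOT G2=NOT 0=1 -> 10001
Step 5: G0=G4=1 G1=G1&G4=0&1=0 G2=G0=1 G3=G2&G4=0&1=0 G4=NOT G2=NOT 0=1 -> 10101
Step 6: G0=G4=1 G1=G1&G4=0&1=0 G2=G0=1 G3=G2&G4=1&1=1 G4=NOT G2=NOT 1=0 -> 10110
State from step 6 equals state from step 0 -> cycle length 6

Answer: 6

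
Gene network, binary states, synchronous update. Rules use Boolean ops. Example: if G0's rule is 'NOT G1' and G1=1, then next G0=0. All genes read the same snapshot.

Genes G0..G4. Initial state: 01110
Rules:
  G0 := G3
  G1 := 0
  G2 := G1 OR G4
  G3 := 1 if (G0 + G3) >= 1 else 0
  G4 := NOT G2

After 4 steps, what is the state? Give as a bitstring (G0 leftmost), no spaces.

Step 1: G0=G3=1 G1=0(const) G2=G1|G4=1|0=1 G3=(0+1>=1)=1 G4=NOT G2=NOT 1=0 -> 10110
Step 2: G0=G3=1 G1=0(const) G2=G1|G4=0|0=0 G3=(1+1>=1)=1 G4=NOT G2=NOT 1=0 -> 10010
Step 3: G0=G3=1 G1=0(const) G2=G1|G4=0|0=0 G3=(1+1>=1)=1 G4=NOT G2=NOT 0=1 -> 10011
Step 4: G0=G3=1 G1=0(const) G2=G1|G4=0|1=1 G3=(1+1>=1)=1 G4=NOT G2=NOT 0=1 -> 10111

10111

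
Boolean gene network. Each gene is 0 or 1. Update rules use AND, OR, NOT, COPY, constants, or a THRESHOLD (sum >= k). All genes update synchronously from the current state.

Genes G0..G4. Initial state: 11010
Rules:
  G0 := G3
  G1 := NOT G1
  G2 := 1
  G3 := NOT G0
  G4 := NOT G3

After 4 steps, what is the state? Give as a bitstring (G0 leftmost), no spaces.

Step 1: G0=G3=1 G1=NOT G1=NOT 1=0 G2=1(const) G3=NOT G0=NOT 1=0 G4=NOT G3=NOT 1=0 -> 10100
Step 2: G0=G3=0 G1=NOT G1=NOT 0=1 G2=1(const) G3=NOT G0=NOT 1=0 G4=NOT G3=NOT 0=1 -> 01101
Step 3: G0=G3=0 G1=NOT G1=NOT 1=0 G2=1(const) G3=NOT G0=NOT 0=1 G4=NOT G3=NOT 0=1 -> 00111
Step 4: G0=G3=1 G1=NOT G1=NOT 0=1 G2=1(const) G3=NOT G0=NOT 0=1 G4=NOT G3=NOT 1=0 -> 11110

11110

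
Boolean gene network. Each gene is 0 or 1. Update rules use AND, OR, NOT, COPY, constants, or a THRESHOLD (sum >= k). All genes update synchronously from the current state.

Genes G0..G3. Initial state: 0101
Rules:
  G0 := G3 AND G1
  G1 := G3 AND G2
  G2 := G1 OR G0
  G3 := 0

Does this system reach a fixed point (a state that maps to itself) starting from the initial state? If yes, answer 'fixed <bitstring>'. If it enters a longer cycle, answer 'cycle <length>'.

Step 0: 0101
Step 1: G0=G3&G1=1&1=1 G1=G3&G2=1&0=0 G2=G1|G0=1|0=1 G3=0(const) -> 1010
Step 2: G0=G3&G1=0&0=0 G1=G3&G2=0&1=0 G2=G1|G0=0|1=1 G3=0(const) -> 0010
Step 3: G0=G3&G1=0&0=0 G1=G3&G2=0&1=0 G2=G1|G0=0|0=0 G3=0(const) -> 0000
Step 4: G0=G3&G1=0&0=0 G1=G3&G2=0&0=0 G2=G1|G0=0|0=0 G3=0(const) -> 0000
Fixed point reached at step 3: 0000

Answer: fixed 0000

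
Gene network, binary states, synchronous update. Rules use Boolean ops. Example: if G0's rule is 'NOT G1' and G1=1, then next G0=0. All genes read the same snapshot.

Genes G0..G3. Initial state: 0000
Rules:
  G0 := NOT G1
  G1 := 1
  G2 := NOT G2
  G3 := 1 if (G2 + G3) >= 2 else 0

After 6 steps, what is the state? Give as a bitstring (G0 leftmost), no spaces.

Step 1: G0=NOT G1=NOT 0=1 G1=1(const) G2=NOT G2=NOT 0=1 G3=(0+0>=2)=0 -> 1110
Step 2: G0=NOT G1=NOT 1=0 G1=1(const) G2=NOT G2=NOT 1=0 G3=(1+0>=2)=0 -> 0100
Step 3: G0=NOT G1=NOT 1=0 G1=1(const) G2=NOT G2=NOT 0=1 G3=(0+0>=2)=0 -> 0110
Step 4: G0=NOT G1=NOT 1=0 G1=1(const) G2=NOT G2=NOT 1=0 G3=(1+0>=2)=0 -> 0100
Step 5: G0=NOT G1=NOT 1=0 G1=1(const) G2=NOT G2=NOT 0=1 G3=(0+0>=2)=0 -> 0110
Step 6: G0=NOT G1=NOT 1=0 G1=1(const) G2=NOT G2=NOT 1=0 G3=(1+0>=2)=0 -> 0100

0100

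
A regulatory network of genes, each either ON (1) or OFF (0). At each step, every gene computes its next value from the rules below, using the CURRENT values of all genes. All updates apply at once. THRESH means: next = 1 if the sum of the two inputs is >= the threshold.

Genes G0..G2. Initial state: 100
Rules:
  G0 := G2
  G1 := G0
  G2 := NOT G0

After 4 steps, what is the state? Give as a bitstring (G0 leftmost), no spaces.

Step 1: G0=G2=0 G1=G0=1 G2=NOT G0=NOT 1=0 -> 010
Step 2: G0=G2=0 G1=G0=0 G2=NOT G0=NOT 0=1 -> 001
Step 3: G0=G2=1 G1=G0=0 G2=NOT G0=NOT 0=1 -> 101
Step 4: G0=G2=1 G1=G0=1 G2=NOT G0=NOT 1=0 -> 110

110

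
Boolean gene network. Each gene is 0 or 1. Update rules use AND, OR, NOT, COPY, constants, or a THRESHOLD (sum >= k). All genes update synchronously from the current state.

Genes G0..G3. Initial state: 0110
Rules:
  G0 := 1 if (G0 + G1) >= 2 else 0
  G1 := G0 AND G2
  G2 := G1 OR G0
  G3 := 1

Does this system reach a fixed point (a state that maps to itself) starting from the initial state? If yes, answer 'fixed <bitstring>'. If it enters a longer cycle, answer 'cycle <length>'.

Answer: fixed 0001

Derivation:
Step 0: 0110
Step 1: G0=(0+1>=2)=0 G1=G0&G2=0&1=0 G2=G1|G0=1|0=1 G3=1(const) -> 0011
Step 2: G0=(0+0>=2)=0 G1=G0&G2=0&1=0 G2=G1|G0=0|0=0 G3=1(const) -> 0001
Step 3: G0=(0+0>=2)=0 G1=G0&G2=0&0=0 G2=G1|G0=0|0=0 G3=1(const) -> 0001
Fixed point reached at step 2: 0001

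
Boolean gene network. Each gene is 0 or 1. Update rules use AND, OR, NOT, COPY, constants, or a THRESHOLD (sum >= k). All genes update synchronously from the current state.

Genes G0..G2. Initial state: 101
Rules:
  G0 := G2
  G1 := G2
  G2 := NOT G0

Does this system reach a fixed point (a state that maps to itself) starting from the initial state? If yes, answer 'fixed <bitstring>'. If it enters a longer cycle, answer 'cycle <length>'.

Answer: cycle 4

Derivation:
Step 0: 101
Step 1: G0=G2=1 G1=G2=1 G2=NOT G0=NOT 1=0 -> 110
Step 2: G0=G2=0 G1=G2=0 G2=NOT G0=NOT 1=0 -> 000
Step 3: G0=G2=0 G1=G2=0 G2=NOT G0=NOT 0=1 -> 001
Step 4: G0=G2=1 G1=G2=1 G2=NOT G0=NOT 0=1 -> 111
Step 5: G0=G2=1 G1=G2=1 G2=NOT G0=NOT 1=0 -> 110
Cycle of length 4 starting at step 1 -> no fixed point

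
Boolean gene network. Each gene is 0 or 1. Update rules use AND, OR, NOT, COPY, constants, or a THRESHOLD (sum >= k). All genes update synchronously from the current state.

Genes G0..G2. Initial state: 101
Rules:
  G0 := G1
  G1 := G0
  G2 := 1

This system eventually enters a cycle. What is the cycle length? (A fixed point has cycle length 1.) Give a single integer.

Answer: 2

Derivation:
Step 0: 101
Step 1: G0=G1=0 G1=G0=1 G2=1(const) -> 011
Step 2: G0=G1=1 G1=G0=0 G2=1(const) -> 101
State from step 2 equals state from step 0 -> cycle length 2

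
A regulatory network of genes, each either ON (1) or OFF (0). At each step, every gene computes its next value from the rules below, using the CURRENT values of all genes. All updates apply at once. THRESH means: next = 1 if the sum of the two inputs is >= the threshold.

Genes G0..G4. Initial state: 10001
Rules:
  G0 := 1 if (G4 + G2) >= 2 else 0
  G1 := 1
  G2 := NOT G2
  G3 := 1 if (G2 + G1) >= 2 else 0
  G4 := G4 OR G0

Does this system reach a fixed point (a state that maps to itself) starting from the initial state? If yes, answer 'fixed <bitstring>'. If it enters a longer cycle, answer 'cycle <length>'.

Step 0: 10001
Step 1: G0=(1+0>=2)=0 G1=1(const) G2=NOT G2=NOT 0=1 G3=(0+0>=2)=0 G4=G4|G0=1|1=1 -> 01101
Step 2: G0=(1+1>=2)=1 G1=1(const) G2=NOT G2=NOT 1=0 G3=(1+1>=2)=1 G4=G4|G0=1|0=1 -> 11011
Step 3: G0=(1+0>=2)=0 G1=1(const) G2=NOT G2=NOT 0=1 G3=(0+1>=2)=0 G4=G4|G0=1|1=1 -> 01101
Cycle of length 2 starting at step 1 -> no fixed point

Answer: cycle 2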